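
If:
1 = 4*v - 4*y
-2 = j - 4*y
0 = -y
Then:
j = -2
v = 1/4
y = 0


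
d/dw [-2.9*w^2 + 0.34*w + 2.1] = 0.34 - 5.8*w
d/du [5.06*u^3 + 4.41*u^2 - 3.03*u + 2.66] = 15.18*u^2 + 8.82*u - 3.03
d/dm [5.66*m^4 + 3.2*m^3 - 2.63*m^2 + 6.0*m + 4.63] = 22.64*m^3 + 9.6*m^2 - 5.26*m + 6.0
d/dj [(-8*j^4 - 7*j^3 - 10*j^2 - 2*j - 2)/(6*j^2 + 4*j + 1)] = (-96*j^5 - 138*j^4 - 88*j^3 - 49*j^2 + 4*j + 6)/(36*j^4 + 48*j^3 + 28*j^2 + 8*j + 1)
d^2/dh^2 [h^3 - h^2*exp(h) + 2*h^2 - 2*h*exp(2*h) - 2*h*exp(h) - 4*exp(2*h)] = -h^2*exp(h) - 8*h*exp(2*h) - 6*h*exp(h) + 6*h - 24*exp(2*h) - 6*exp(h) + 4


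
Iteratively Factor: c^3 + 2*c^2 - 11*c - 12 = (c - 3)*(c^2 + 5*c + 4) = (c - 3)*(c + 4)*(c + 1)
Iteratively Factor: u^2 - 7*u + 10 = (u - 2)*(u - 5)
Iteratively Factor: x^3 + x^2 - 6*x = (x - 2)*(x^2 + 3*x) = (x - 2)*(x + 3)*(x)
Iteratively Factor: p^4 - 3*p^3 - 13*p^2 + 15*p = (p + 3)*(p^3 - 6*p^2 + 5*p) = p*(p + 3)*(p^2 - 6*p + 5) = p*(p - 1)*(p + 3)*(p - 5)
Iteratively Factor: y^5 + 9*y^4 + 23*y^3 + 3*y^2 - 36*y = (y + 4)*(y^4 + 5*y^3 + 3*y^2 - 9*y) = (y + 3)*(y + 4)*(y^3 + 2*y^2 - 3*y) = (y + 3)^2*(y + 4)*(y^2 - y) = y*(y + 3)^2*(y + 4)*(y - 1)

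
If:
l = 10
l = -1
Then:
No Solution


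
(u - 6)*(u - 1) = u^2 - 7*u + 6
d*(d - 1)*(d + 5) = d^3 + 4*d^2 - 5*d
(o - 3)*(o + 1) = o^2 - 2*o - 3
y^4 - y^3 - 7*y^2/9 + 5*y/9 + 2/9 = (y - 1)^2*(y + 1/3)*(y + 2/3)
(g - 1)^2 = g^2 - 2*g + 1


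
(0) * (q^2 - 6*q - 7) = 0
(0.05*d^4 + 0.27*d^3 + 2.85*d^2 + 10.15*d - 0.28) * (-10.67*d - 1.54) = -0.5335*d^5 - 2.9579*d^4 - 30.8253*d^3 - 112.6895*d^2 - 12.6434*d + 0.4312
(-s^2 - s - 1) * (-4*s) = 4*s^3 + 4*s^2 + 4*s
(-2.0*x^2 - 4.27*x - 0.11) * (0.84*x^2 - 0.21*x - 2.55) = -1.68*x^4 - 3.1668*x^3 + 5.9043*x^2 + 10.9116*x + 0.2805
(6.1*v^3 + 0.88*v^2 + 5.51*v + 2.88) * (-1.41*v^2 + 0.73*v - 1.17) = -8.601*v^5 + 3.2122*v^4 - 14.2637*v^3 - 1.0681*v^2 - 4.3443*v - 3.3696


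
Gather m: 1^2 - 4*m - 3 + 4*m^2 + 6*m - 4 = 4*m^2 + 2*m - 6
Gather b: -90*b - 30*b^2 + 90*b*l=-30*b^2 + b*(90*l - 90)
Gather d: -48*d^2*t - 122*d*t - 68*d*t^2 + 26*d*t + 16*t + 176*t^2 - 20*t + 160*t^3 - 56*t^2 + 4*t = -48*d^2*t + d*(-68*t^2 - 96*t) + 160*t^3 + 120*t^2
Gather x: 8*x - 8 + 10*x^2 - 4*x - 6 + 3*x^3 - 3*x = 3*x^3 + 10*x^2 + x - 14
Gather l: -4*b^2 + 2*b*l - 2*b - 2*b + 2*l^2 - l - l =-4*b^2 - 4*b + 2*l^2 + l*(2*b - 2)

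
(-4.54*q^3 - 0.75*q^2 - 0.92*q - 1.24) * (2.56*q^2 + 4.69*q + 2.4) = -11.6224*q^5 - 23.2126*q^4 - 16.7687*q^3 - 9.2892*q^2 - 8.0236*q - 2.976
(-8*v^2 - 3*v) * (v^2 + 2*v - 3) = -8*v^4 - 19*v^3 + 18*v^2 + 9*v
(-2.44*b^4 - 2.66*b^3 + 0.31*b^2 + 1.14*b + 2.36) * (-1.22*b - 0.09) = 2.9768*b^5 + 3.4648*b^4 - 0.1388*b^3 - 1.4187*b^2 - 2.9818*b - 0.2124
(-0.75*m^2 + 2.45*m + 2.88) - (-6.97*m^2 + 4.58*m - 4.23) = 6.22*m^2 - 2.13*m + 7.11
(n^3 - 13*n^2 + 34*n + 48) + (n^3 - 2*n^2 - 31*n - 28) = 2*n^3 - 15*n^2 + 3*n + 20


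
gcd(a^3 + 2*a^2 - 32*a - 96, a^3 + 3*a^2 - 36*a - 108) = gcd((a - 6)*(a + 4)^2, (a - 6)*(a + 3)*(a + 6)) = a - 6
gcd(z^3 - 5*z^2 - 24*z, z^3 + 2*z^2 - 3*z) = z^2 + 3*z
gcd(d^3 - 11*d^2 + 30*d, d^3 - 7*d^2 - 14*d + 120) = d^2 - 11*d + 30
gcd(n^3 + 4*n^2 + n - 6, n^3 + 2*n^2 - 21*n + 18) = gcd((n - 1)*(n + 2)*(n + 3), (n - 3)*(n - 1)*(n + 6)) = n - 1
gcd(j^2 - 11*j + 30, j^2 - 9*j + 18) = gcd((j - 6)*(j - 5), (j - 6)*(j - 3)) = j - 6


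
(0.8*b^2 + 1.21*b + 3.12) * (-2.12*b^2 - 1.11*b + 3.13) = -1.696*b^4 - 3.4532*b^3 - 5.4535*b^2 + 0.324099999999999*b + 9.7656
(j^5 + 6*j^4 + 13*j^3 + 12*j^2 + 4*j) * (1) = j^5 + 6*j^4 + 13*j^3 + 12*j^2 + 4*j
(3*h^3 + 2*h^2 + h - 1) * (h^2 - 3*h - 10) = 3*h^5 - 7*h^4 - 35*h^3 - 24*h^2 - 7*h + 10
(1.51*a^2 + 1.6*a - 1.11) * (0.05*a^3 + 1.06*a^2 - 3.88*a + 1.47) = 0.0755*a^5 + 1.6806*a^4 - 4.2183*a^3 - 5.1649*a^2 + 6.6588*a - 1.6317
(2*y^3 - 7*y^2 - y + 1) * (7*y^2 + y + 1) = 14*y^5 - 47*y^4 - 12*y^3 - y^2 + 1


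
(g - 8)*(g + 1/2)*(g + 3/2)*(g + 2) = g^4 - 4*g^3 - 109*g^2/4 - 73*g/2 - 12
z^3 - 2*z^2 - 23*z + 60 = (z - 4)*(z - 3)*(z + 5)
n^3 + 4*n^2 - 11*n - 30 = (n - 3)*(n + 2)*(n + 5)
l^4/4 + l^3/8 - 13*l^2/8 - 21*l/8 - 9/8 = (l/4 + 1/4)*(l - 3)*(l + 1)*(l + 3/2)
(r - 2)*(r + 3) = r^2 + r - 6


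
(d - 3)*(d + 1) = d^2 - 2*d - 3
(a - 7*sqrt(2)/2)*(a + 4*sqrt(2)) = a^2 + sqrt(2)*a/2 - 28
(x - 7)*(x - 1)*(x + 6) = x^3 - 2*x^2 - 41*x + 42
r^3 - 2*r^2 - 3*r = r*(r - 3)*(r + 1)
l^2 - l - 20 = (l - 5)*(l + 4)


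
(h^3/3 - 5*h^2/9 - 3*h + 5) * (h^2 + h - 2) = h^5/3 - 2*h^4/9 - 38*h^3/9 + 28*h^2/9 + 11*h - 10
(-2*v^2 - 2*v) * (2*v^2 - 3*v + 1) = -4*v^4 + 2*v^3 + 4*v^2 - 2*v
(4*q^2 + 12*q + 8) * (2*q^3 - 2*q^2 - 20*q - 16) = 8*q^5 + 16*q^4 - 88*q^3 - 320*q^2 - 352*q - 128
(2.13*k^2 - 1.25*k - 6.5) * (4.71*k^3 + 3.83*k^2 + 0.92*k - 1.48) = 10.0323*k^5 + 2.2704*k^4 - 33.4429*k^3 - 29.1974*k^2 - 4.13*k + 9.62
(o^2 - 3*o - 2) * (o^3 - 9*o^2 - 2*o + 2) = o^5 - 12*o^4 + 23*o^3 + 26*o^2 - 2*o - 4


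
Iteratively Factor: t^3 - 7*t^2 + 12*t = (t - 3)*(t^2 - 4*t) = (t - 4)*(t - 3)*(t)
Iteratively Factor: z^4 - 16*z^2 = (z)*(z^3 - 16*z) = z*(z + 4)*(z^2 - 4*z) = z^2*(z + 4)*(z - 4)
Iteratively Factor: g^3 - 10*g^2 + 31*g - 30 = (g - 5)*(g^2 - 5*g + 6) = (g - 5)*(g - 2)*(g - 3)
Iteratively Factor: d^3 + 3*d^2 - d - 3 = (d + 1)*(d^2 + 2*d - 3) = (d - 1)*(d + 1)*(d + 3)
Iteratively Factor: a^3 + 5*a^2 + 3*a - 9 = (a + 3)*(a^2 + 2*a - 3) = (a - 1)*(a + 3)*(a + 3)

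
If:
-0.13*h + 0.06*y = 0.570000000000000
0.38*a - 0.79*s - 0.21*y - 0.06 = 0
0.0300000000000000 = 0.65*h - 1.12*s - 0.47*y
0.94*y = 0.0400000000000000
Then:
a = -5.18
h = -4.36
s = -2.58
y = 0.04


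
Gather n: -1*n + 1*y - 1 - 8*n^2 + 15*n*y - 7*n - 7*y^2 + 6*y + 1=-8*n^2 + n*(15*y - 8) - 7*y^2 + 7*y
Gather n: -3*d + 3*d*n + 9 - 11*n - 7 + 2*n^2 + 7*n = -3*d + 2*n^2 + n*(3*d - 4) + 2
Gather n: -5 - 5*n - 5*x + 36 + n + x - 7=-4*n - 4*x + 24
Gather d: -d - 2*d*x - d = d*(-2*x - 2)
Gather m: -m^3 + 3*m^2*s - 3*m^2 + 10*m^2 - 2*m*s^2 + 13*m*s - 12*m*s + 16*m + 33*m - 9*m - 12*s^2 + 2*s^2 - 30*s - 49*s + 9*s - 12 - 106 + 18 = -m^3 + m^2*(3*s + 7) + m*(-2*s^2 + s + 40) - 10*s^2 - 70*s - 100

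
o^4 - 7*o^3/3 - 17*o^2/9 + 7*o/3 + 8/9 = (o - 8/3)*(o - 1)*(o + 1/3)*(o + 1)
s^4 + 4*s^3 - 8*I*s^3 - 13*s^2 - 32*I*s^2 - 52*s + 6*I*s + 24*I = (s + 4)*(s - 6*I)*(s - I)^2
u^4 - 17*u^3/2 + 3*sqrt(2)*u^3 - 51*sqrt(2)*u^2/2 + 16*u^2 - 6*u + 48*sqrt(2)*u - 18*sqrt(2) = (u - 6)*(u - 2)*(u - 1/2)*(u + 3*sqrt(2))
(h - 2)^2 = h^2 - 4*h + 4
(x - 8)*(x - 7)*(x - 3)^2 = x^4 - 21*x^3 + 155*x^2 - 471*x + 504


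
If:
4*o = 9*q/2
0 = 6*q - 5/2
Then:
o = 15/32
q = 5/12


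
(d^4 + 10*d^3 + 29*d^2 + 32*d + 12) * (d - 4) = d^5 + 6*d^4 - 11*d^3 - 84*d^2 - 116*d - 48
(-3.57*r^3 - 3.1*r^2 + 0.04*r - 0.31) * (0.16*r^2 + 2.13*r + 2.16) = -0.5712*r^5 - 8.1001*r^4 - 14.3078*r^3 - 6.6604*r^2 - 0.5739*r - 0.6696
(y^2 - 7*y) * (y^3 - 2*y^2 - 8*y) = y^5 - 9*y^4 + 6*y^3 + 56*y^2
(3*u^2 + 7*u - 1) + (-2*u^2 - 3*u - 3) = u^2 + 4*u - 4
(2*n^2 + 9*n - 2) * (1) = 2*n^2 + 9*n - 2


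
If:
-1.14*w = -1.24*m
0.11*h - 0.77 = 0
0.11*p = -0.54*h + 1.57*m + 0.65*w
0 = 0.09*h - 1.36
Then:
No Solution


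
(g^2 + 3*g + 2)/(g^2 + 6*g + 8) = (g + 1)/(g + 4)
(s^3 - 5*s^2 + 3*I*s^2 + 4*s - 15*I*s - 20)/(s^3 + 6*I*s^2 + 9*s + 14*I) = (s^3 + s^2*(-5 + 3*I) + s*(4 - 15*I) - 20)/(s^3 + 6*I*s^2 + 9*s + 14*I)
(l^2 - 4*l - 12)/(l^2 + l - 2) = (l - 6)/(l - 1)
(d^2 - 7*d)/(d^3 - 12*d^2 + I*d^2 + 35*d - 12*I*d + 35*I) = d/(d^2 + d*(-5 + I) - 5*I)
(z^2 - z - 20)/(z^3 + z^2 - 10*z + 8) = (z - 5)/(z^2 - 3*z + 2)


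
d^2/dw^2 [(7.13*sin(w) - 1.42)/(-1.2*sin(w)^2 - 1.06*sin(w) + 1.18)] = (10.2672*sin(w)^5 - 17.24856*sin(w)^4 + 34.62336*sin(w)^3 + 11.548612*sin(w)^2 - 41.587364*sin(w) - 10.623944)/(1.2*sin(w)^2 + 1.06*sin(w) - 1.18)^3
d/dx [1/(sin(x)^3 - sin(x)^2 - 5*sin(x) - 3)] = (5 - 3*sin(x))*cos(x)/((sin(x) - 3)^2*(sin(x) + 1)^3)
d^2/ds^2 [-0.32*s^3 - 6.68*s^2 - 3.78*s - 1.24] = -1.92*s - 13.36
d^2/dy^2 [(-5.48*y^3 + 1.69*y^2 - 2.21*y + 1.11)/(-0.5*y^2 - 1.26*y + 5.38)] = (1.77635683940025e-15*y^5 + 50.116896*y^3 - 251.828544*y^2 + 983.165472*y - 77.366048)/(0.125*y^6 + 0.945*y^5 - 1.6536*y^4 - 18.336024*y^3 + 17.792736*y^2 + 109.409832*y - 155.720872)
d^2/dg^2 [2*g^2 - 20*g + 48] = 4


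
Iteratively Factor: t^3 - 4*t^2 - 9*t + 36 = (t - 4)*(t^2 - 9) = (t - 4)*(t - 3)*(t + 3)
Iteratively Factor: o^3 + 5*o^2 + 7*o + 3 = (o + 1)*(o^2 + 4*o + 3) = (o + 1)*(o + 3)*(o + 1)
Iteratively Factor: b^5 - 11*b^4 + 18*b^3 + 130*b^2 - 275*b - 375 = (b - 5)*(b^4 - 6*b^3 - 12*b^2 + 70*b + 75) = (b - 5)*(b + 1)*(b^3 - 7*b^2 - 5*b + 75) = (b - 5)^2*(b + 1)*(b^2 - 2*b - 15) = (b - 5)^2*(b + 1)*(b + 3)*(b - 5)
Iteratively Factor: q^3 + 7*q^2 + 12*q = (q + 3)*(q^2 + 4*q) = (q + 3)*(q + 4)*(q)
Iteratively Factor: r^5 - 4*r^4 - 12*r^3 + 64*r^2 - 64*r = (r - 4)*(r^4 - 12*r^2 + 16*r) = (r - 4)*(r + 4)*(r^3 - 4*r^2 + 4*r) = (r - 4)*(r - 2)*(r + 4)*(r^2 - 2*r) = r*(r - 4)*(r - 2)*(r + 4)*(r - 2)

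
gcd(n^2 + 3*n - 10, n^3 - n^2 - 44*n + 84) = n - 2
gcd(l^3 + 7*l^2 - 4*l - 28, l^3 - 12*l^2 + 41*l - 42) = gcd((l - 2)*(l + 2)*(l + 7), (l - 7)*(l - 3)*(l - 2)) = l - 2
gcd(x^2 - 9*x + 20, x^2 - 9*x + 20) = x^2 - 9*x + 20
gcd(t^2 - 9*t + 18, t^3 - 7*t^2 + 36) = t^2 - 9*t + 18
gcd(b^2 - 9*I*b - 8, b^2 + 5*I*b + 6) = b - I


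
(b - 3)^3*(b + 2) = b^4 - 7*b^3 + 9*b^2 + 27*b - 54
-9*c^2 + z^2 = (-3*c + z)*(3*c + z)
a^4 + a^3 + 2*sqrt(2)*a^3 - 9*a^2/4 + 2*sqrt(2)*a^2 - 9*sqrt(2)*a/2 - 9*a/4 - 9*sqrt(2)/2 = (a - 3/2)*(a + 1)*(a + 3/2)*(a + 2*sqrt(2))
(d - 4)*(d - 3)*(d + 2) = d^3 - 5*d^2 - 2*d + 24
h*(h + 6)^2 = h^3 + 12*h^2 + 36*h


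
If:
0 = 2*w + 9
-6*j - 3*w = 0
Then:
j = 9/4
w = -9/2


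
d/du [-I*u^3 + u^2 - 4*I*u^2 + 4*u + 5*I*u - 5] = -3*I*u^2 + u*(2 - 8*I) + 4 + 5*I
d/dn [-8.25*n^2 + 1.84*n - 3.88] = 1.84 - 16.5*n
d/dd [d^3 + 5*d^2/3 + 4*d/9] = 3*d^2 + 10*d/3 + 4/9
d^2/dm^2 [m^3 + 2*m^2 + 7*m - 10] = 6*m + 4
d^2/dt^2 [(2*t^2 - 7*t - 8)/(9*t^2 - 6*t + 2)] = 2*(-459*t^3 - 2052*t^2 + 1674*t - 220)/(729*t^6 - 1458*t^5 + 1458*t^4 - 864*t^3 + 324*t^2 - 72*t + 8)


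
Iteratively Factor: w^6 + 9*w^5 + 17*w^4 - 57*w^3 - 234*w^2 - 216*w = (w + 3)*(w^5 + 6*w^4 - w^3 - 54*w^2 - 72*w) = (w + 3)*(w + 4)*(w^4 + 2*w^3 - 9*w^2 - 18*w) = (w + 3)^2*(w + 4)*(w^3 - w^2 - 6*w) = (w - 3)*(w + 3)^2*(w + 4)*(w^2 + 2*w) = (w - 3)*(w + 2)*(w + 3)^2*(w + 4)*(w)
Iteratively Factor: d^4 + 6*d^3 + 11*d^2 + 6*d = (d + 3)*(d^3 + 3*d^2 + 2*d) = (d + 2)*(d + 3)*(d^2 + d) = d*(d + 2)*(d + 3)*(d + 1)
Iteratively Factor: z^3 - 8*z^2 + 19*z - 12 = (z - 3)*(z^2 - 5*z + 4) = (z - 4)*(z - 3)*(z - 1)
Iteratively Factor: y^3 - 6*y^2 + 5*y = (y - 1)*(y^2 - 5*y) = y*(y - 1)*(y - 5)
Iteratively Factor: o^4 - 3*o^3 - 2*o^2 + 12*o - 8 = (o - 2)*(o^3 - o^2 - 4*o + 4) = (o - 2)*(o - 1)*(o^2 - 4) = (o - 2)*(o - 1)*(o + 2)*(o - 2)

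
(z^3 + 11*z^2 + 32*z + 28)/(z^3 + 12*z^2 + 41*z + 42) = (z + 2)/(z + 3)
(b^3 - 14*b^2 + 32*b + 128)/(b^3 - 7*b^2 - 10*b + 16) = (b - 8)/(b - 1)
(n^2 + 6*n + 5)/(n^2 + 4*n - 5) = (n + 1)/(n - 1)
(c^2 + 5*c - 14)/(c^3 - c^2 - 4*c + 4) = (c + 7)/(c^2 + c - 2)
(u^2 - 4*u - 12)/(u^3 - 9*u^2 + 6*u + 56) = (u - 6)/(u^2 - 11*u + 28)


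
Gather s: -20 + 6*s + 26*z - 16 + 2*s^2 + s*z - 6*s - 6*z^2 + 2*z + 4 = 2*s^2 + s*z - 6*z^2 + 28*z - 32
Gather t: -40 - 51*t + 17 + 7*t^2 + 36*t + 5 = 7*t^2 - 15*t - 18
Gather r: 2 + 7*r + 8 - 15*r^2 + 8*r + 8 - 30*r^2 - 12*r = -45*r^2 + 3*r + 18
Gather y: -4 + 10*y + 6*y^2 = 6*y^2 + 10*y - 4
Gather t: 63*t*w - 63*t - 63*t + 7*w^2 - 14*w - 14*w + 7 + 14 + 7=t*(63*w - 126) + 7*w^2 - 28*w + 28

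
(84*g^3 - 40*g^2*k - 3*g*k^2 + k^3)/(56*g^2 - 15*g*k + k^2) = (12*g^2 - 4*g*k - k^2)/(8*g - k)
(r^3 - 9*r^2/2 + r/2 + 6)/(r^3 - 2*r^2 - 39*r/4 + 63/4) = 2*(r^2 - 3*r - 4)/(2*r^2 - r - 21)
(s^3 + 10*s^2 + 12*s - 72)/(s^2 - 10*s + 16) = (s^2 + 12*s + 36)/(s - 8)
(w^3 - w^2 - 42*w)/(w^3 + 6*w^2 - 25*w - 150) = w*(w - 7)/(w^2 - 25)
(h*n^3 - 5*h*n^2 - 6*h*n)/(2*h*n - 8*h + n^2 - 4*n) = h*n*(n^2 - 5*n - 6)/(2*h*n - 8*h + n^2 - 4*n)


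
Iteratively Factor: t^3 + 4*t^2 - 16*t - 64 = (t + 4)*(t^2 - 16) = (t + 4)^2*(t - 4)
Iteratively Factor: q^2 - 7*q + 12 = (q - 3)*(q - 4)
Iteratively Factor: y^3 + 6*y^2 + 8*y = (y + 2)*(y^2 + 4*y) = y*(y + 2)*(y + 4)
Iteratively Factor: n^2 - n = (n - 1)*(n)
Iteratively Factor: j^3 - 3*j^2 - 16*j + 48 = (j - 4)*(j^2 + j - 12) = (j - 4)*(j + 4)*(j - 3)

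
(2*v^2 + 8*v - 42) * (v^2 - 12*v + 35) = 2*v^4 - 16*v^3 - 68*v^2 + 784*v - 1470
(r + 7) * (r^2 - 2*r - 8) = r^3 + 5*r^2 - 22*r - 56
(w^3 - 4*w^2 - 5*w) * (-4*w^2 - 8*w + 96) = -4*w^5 + 8*w^4 + 148*w^3 - 344*w^2 - 480*w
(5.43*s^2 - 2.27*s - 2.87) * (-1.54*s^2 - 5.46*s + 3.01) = -8.3622*s^4 - 26.152*s^3 + 33.1583*s^2 + 8.8375*s - 8.6387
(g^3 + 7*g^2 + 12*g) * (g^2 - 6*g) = g^5 + g^4 - 30*g^3 - 72*g^2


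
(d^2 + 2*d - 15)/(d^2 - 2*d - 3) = (d + 5)/(d + 1)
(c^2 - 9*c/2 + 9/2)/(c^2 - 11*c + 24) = (c - 3/2)/(c - 8)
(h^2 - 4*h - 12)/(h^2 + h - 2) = (h - 6)/(h - 1)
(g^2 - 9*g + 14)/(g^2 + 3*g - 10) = (g - 7)/(g + 5)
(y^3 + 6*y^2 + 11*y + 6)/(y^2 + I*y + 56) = (y^3 + 6*y^2 + 11*y + 6)/(y^2 + I*y + 56)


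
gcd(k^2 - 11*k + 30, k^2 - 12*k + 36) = k - 6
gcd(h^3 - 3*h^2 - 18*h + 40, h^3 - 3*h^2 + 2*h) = h - 2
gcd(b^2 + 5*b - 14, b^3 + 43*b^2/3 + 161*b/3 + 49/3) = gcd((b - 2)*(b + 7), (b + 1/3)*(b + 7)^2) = b + 7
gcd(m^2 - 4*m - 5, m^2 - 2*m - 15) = m - 5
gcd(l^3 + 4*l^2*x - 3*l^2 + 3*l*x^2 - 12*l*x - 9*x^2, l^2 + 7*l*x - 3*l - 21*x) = l - 3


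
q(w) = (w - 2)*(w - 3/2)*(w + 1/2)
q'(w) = (w - 2)*(w - 3/2) + (w - 2)*(w + 1/2) + (w - 3/2)*(w + 1/2)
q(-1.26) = -6.84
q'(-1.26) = 13.57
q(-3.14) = -62.96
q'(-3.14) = 49.67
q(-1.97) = -20.25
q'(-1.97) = 24.71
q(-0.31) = 0.79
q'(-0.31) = 3.40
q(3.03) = 5.56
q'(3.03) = 10.61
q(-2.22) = -27.00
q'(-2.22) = 29.36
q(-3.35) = -73.95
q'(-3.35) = 55.02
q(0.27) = 1.64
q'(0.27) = -0.15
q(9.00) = 498.75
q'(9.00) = 190.25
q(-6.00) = -330.00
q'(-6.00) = 145.25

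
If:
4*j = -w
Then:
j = -w/4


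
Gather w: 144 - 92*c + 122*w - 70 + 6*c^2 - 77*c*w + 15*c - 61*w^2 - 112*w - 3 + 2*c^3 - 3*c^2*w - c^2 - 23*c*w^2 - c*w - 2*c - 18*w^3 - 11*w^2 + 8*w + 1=2*c^3 + 5*c^2 - 79*c - 18*w^3 + w^2*(-23*c - 72) + w*(-3*c^2 - 78*c + 18) + 72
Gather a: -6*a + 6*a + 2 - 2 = 0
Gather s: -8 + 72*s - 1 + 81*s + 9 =153*s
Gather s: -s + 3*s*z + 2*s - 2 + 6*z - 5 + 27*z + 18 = s*(3*z + 1) + 33*z + 11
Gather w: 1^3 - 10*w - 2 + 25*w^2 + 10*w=25*w^2 - 1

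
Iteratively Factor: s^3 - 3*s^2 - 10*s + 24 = (s - 4)*(s^2 + s - 6) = (s - 4)*(s + 3)*(s - 2)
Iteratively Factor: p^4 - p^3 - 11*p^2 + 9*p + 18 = (p + 3)*(p^3 - 4*p^2 + p + 6) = (p - 2)*(p + 3)*(p^2 - 2*p - 3) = (p - 2)*(p + 1)*(p + 3)*(p - 3)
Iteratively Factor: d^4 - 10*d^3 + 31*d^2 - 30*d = (d - 5)*(d^3 - 5*d^2 + 6*d) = d*(d - 5)*(d^2 - 5*d + 6) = d*(d - 5)*(d - 2)*(d - 3)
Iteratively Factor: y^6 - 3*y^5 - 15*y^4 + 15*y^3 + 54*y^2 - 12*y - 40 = (y + 1)*(y^5 - 4*y^4 - 11*y^3 + 26*y^2 + 28*y - 40) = (y + 1)*(y + 2)*(y^4 - 6*y^3 + y^2 + 24*y - 20) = (y + 1)*(y + 2)^2*(y^3 - 8*y^2 + 17*y - 10) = (y - 1)*(y + 1)*(y + 2)^2*(y^2 - 7*y + 10) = (y - 5)*(y - 1)*(y + 1)*(y + 2)^2*(y - 2)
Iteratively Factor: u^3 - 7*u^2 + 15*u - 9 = (u - 3)*(u^2 - 4*u + 3) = (u - 3)^2*(u - 1)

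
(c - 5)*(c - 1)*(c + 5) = c^3 - c^2 - 25*c + 25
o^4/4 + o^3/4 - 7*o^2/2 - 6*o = o*(o/4 + 1/2)*(o - 4)*(o + 3)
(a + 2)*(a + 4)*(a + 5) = a^3 + 11*a^2 + 38*a + 40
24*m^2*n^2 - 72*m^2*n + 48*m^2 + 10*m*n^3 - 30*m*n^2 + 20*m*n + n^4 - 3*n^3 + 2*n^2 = (4*m + n)*(6*m + n)*(n - 2)*(n - 1)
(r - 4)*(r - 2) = r^2 - 6*r + 8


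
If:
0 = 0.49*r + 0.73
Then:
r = -1.49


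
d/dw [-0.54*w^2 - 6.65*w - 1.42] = -1.08*w - 6.65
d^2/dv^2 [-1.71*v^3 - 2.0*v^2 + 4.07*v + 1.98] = -10.26*v - 4.0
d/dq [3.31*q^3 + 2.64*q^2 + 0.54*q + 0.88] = 9.93*q^2 + 5.28*q + 0.54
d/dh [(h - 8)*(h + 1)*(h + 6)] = 3*h^2 - 2*h - 50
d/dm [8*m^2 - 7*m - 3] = 16*m - 7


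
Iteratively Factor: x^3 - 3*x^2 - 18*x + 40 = (x + 4)*(x^2 - 7*x + 10) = (x - 2)*(x + 4)*(x - 5)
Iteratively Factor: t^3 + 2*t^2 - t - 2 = (t + 1)*(t^2 + t - 2) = (t - 1)*(t + 1)*(t + 2)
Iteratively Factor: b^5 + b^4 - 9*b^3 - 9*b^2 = (b + 3)*(b^4 - 2*b^3 - 3*b^2) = b*(b + 3)*(b^3 - 2*b^2 - 3*b) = b*(b + 1)*(b + 3)*(b^2 - 3*b) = b^2*(b + 1)*(b + 3)*(b - 3)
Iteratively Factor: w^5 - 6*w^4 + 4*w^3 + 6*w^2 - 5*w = (w - 1)*(w^4 - 5*w^3 - w^2 + 5*w) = w*(w - 1)*(w^3 - 5*w^2 - w + 5) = w*(w - 1)*(w + 1)*(w^2 - 6*w + 5) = w*(w - 5)*(w - 1)*(w + 1)*(w - 1)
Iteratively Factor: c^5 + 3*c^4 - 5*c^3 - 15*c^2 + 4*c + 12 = (c - 1)*(c^4 + 4*c^3 - c^2 - 16*c - 12) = (c - 1)*(c + 1)*(c^3 + 3*c^2 - 4*c - 12) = (c - 1)*(c + 1)*(c + 2)*(c^2 + c - 6) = (c - 2)*(c - 1)*(c + 1)*(c + 2)*(c + 3)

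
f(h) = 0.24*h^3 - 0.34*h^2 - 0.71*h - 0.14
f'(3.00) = 3.73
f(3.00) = 1.15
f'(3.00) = 3.73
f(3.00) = 1.15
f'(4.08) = 8.50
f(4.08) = 7.60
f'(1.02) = -0.65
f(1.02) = -0.96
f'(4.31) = 9.73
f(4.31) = 9.70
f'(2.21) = 1.30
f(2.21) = -0.78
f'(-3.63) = 11.25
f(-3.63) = -13.52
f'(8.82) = 49.30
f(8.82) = 131.82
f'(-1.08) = 0.86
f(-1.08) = -0.07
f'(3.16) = 4.33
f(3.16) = 1.79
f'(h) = 0.72*h^2 - 0.68*h - 0.71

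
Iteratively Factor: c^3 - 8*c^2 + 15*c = (c)*(c^2 - 8*c + 15) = c*(c - 3)*(c - 5)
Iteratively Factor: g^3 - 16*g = (g - 4)*(g^2 + 4*g) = g*(g - 4)*(g + 4)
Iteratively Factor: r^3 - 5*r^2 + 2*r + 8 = (r + 1)*(r^2 - 6*r + 8) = (r - 4)*(r + 1)*(r - 2)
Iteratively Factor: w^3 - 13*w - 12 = (w - 4)*(w^2 + 4*w + 3) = (w - 4)*(w + 1)*(w + 3)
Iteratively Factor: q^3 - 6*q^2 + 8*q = (q)*(q^2 - 6*q + 8) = q*(q - 2)*(q - 4)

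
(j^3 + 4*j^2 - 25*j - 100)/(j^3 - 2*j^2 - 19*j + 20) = (j + 5)/(j - 1)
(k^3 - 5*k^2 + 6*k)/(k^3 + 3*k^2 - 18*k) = (k - 2)/(k + 6)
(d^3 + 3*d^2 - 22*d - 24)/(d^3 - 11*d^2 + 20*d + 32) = (d + 6)/(d - 8)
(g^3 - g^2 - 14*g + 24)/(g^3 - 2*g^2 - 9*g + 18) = (g + 4)/(g + 3)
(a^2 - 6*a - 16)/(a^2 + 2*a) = (a - 8)/a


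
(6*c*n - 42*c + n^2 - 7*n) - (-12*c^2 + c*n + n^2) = 12*c^2 + 5*c*n - 42*c - 7*n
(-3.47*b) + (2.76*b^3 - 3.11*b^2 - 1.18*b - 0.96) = 2.76*b^3 - 3.11*b^2 - 4.65*b - 0.96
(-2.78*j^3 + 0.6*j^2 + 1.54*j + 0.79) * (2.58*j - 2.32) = -7.1724*j^4 + 7.9976*j^3 + 2.5812*j^2 - 1.5346*j - 1.8328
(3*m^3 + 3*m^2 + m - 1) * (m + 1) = 3*m^4 + 6*m^3 + 4*m^2 - 1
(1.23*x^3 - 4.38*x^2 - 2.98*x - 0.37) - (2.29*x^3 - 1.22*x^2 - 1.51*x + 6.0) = -1.06*x^3 - 3.16*x^2 - 1.47*x - 6.37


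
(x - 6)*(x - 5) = x^2 - 11*x + 30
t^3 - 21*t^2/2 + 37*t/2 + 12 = (t - 8)*(t - 3)*(t + 1/2)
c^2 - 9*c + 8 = (c - 8)*(c - 1)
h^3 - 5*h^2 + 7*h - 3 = (h - 3)*(h - 1)^2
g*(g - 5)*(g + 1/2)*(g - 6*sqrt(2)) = g^4 - 6*sqrt(2)*g^3 - 9*g^3/2 - 5*g^2/2 + 27*sqrt(2)*g^2 + 15*sqrt(2)*g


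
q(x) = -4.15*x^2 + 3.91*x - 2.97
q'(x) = 3.91 - 8.3*x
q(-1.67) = -21.07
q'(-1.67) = 17.77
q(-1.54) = -18.83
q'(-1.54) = 16.69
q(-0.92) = -10.08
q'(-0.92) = 11.55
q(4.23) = -60.69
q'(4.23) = -31.20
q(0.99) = -3.17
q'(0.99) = -4.31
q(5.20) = -94.85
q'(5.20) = -39.25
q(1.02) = -3.30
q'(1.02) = -4.56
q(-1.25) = -14.34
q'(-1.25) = 14.28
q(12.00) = -553.65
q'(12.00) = -95.69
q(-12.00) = -647.49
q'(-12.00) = 103.51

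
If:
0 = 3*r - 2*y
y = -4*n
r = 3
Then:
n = -9/8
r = 3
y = 9/2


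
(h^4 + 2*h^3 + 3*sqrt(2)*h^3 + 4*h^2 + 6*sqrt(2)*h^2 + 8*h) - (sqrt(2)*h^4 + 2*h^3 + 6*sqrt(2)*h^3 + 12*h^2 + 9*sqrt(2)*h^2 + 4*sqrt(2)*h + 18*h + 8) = -sqrt(2)*h^4 + h^4 - 3*sqrt(2)*h^3 - 8*h^2 - 3*sqrt(2)*h^2 - 10*h - 4*sqrt(2)*h - 8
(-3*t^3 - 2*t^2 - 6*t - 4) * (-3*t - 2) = 9*t^4 + 12*t^3 + 22*t^2 + 24*t + 8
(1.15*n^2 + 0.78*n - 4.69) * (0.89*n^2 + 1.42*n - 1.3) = 1.0235*n^4 + 2.3272*n^3 - 4.5615*n^2 - 7.6738*n + 6.097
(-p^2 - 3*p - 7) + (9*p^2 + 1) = 8*p^2 - 3*p - 6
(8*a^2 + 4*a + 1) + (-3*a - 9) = 8*a^2 + a - 8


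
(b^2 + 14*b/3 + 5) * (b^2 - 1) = b^4 + 14*b^3/3 + 4*b^2 - 14*b/3 - 5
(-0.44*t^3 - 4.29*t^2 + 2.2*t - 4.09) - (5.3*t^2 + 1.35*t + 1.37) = -0.44*t^3 - 9.59*t^2 + 0.85*t - 5.46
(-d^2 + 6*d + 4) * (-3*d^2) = 3*d^4 - 18*d^3 - 12*d^2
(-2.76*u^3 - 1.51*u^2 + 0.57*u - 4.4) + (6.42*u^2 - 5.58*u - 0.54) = -2.76*u^3 + 4.91*u^2 - 5.01*u - 4.94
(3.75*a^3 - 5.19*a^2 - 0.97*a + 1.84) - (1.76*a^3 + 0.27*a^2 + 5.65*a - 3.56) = 1.99*a^3 - 5.46*a^2 - 6.62*a + 5.4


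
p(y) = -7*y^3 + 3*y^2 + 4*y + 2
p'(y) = -21*y^2 + 6*y + 4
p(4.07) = -403.96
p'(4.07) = -319.44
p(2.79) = -115.51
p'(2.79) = -142.73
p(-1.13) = 11.41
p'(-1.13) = -29.59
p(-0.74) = 3.52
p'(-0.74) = -11.94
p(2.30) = -58.10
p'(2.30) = -93.29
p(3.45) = -235.94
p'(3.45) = -225.25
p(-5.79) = 1438.14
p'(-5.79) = -734.75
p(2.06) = -38.22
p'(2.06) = -72.76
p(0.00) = 2.00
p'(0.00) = 4.00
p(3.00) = -148.00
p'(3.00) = -167.00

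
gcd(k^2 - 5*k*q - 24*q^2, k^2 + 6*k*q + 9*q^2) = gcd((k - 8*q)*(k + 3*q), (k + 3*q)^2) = k + 3*q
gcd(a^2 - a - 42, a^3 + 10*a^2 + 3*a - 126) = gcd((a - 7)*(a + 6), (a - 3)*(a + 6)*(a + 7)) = a + 6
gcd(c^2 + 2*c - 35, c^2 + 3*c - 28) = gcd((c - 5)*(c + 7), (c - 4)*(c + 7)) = c + 7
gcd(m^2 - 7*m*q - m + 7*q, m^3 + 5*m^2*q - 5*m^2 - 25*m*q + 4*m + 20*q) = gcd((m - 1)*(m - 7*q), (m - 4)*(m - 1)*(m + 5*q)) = m - 1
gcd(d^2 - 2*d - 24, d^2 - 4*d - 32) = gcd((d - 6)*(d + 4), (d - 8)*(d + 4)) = d + 4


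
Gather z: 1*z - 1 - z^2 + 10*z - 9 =-z^2 + 11*z - 10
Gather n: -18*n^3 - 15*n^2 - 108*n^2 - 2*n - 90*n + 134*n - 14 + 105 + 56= -18*n^3 - 123*n^2 + 42*n + 147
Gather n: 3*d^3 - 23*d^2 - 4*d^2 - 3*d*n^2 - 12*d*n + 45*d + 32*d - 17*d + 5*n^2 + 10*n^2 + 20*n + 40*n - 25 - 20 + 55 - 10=3*d^3 - 27*d^2 + 60*d + n^2*(15 - 3*d) + n*(60 - 12*d)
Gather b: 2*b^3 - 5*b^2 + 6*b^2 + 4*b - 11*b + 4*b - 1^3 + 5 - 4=2*b^3 + b^2 - 3*b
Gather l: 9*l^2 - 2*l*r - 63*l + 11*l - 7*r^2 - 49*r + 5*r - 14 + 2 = 9*l^2 + l*(-2*r - 52) - 7*r^2 - 44*r - 12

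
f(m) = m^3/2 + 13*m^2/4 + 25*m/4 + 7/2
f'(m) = 3*m^2/2 + 13*m/2 + 25/4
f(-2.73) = 0.49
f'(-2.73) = -0.32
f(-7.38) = -66.59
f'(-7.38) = 39.98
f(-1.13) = -0.13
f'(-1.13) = 0.82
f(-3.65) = -0.33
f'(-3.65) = 2.51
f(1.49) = 21.68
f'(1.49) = 19.27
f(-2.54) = 0.40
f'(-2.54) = -0.58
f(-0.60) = 0.81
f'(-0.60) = 2.89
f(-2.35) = 0.27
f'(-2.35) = -0.74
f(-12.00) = -467.50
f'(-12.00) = 144.25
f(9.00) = 687.50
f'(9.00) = 186.25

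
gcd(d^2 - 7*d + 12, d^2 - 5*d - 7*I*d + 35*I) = 1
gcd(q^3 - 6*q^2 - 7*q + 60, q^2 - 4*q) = q - 4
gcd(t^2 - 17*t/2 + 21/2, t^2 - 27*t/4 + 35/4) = 1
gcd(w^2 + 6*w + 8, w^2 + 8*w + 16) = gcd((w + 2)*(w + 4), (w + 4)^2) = w + 4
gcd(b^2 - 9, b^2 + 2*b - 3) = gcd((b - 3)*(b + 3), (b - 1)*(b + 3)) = b + 3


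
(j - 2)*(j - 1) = j^2 - 3*j + 2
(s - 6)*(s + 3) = s^2 - 3*s - 18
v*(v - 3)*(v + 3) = v^3 - 9*v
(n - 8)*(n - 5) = n^2 - 13*n + 40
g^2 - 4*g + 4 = (g - 2)^2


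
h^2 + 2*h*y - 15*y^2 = (h - 3*y)*(h + 5*y)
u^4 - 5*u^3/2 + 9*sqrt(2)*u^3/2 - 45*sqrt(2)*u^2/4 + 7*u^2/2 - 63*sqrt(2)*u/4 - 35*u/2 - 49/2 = (u - 7/2)*(u + 7*sqrt(2)/2)*(sqrt(2)*u/2 + 1)*(sqrt(2)*u + sqrt(2))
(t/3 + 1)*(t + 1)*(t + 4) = t^3/3 + 8*t^2/3 + 19*t/3 + 4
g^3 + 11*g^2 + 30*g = g*(g + 5)*(g + 6)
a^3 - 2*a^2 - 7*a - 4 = (a - 4)*(a + 1)^2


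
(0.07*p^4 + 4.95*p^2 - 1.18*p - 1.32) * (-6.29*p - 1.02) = -0.4403*p^5 - 0.0714*p^4 - 31.1355*p^3 + 2.3732*p^2 + 9.5064*p + 1.3464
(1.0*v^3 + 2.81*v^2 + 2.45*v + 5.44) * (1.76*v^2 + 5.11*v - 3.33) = 1.76*v^5 + 10.0556*v^4 + 15.3411*v^3 + 12.7366*v^2 + 19.6399*v - 18.1152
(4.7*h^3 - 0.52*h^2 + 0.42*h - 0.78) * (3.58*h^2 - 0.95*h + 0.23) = 16.826*h^5 - 6.3266*h^4 + 3.0786*h^3 - 3.311*h^2 + 0.8376*h - 0.1794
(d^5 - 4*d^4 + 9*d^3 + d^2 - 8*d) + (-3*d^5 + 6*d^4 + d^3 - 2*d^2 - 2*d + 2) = -2*d^5 + 2*d^4 + 10*d^3 - d^2 - 10*d + 2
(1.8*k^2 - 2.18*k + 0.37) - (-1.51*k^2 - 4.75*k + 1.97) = 3.31*k^2 + 2.57*k - 1.6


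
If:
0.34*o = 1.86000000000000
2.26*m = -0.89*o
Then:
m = -2.15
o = 5.47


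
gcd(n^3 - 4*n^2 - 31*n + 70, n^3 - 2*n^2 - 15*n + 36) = 1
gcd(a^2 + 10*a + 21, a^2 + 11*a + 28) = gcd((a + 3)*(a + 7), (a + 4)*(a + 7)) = a + 7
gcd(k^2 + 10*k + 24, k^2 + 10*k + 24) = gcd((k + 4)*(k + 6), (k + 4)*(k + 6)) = k^2 + 10*k + 24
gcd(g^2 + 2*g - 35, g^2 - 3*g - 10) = g - 5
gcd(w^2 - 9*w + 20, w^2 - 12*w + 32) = w - 4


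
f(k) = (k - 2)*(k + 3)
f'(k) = 2*k + 1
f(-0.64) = -6.23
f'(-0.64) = -0.28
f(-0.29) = -6.21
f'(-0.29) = 0.42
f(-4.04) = 6.28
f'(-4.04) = -7.08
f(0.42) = -5.40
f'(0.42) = 1.84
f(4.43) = 18.05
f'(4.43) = 9.86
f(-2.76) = -1.14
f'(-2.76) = -4.52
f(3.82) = 12.41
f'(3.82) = 8.64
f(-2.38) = -2.72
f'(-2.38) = -3.76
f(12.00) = 150.00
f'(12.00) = 25.00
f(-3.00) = 0.00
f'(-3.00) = -5.00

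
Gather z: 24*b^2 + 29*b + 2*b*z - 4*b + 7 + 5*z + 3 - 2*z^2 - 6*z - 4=24*b^2 + 25*b - 2*z^2 + z*(2*b - 1) + 6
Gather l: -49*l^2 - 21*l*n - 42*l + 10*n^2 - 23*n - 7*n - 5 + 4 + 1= -49*l^2 + l*(-21*n - 42) + 10*n^2 - 30*n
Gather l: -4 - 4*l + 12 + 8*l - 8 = 4*l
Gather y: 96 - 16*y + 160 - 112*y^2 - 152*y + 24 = -112*y^2 - 168*y + 280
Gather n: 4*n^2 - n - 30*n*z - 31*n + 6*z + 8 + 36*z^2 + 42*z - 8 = 4*n^2 + n*(-30*z - 32) + 36*z^2 + 48*z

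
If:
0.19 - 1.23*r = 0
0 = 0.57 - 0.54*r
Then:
No Solution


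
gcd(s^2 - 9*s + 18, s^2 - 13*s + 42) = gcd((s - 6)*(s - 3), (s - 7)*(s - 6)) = s - 6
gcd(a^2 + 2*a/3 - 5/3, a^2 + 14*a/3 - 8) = 1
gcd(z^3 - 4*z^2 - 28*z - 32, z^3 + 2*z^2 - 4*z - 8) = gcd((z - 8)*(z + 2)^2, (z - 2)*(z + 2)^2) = z^2 + 4*z + 4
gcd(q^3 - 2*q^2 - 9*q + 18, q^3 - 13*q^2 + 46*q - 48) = q^2 - 5*q + 6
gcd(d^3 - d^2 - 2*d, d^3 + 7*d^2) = d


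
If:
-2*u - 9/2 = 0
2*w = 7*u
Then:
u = -9/4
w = -63/8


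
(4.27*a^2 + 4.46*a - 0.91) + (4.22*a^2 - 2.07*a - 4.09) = 8.49*a^2 + 2.39*a - 5.0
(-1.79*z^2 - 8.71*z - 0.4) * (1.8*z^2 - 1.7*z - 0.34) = -3.222*z^4 - 12.635*z^3 + 14.6956*z^2 + 3.6414*z + 0.136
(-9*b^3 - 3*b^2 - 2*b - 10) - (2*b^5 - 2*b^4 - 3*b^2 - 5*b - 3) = -2*b^5 + 2*b^4 - 9*b^3 + 3*b - 7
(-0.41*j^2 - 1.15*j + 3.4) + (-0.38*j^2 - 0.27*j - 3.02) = -0.79*j^2 - 1.42*j + 0.38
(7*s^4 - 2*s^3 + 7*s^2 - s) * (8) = 56*s^4 - 16*s^3 + 56*s^2 - 8*s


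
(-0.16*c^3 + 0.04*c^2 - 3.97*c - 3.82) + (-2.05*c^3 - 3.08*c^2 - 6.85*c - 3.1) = -2.21*c^3 - 3.04*c^2 - 10.82*c - 6.92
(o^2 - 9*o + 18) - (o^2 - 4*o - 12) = 30 - 5*o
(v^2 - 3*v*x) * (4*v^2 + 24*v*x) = 4*v^4 + 12*v^3*x - 72*v^2*x^2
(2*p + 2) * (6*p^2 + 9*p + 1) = 12*p^3 + 30*p^2 + 20*p + 2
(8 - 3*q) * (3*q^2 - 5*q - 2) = -9*q^3 + 39*q^2 - 34*q - 16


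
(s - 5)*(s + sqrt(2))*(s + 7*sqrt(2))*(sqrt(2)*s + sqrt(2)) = sqrt(2)*s^4 - 4*sqrt(2)*s^3 + 16*s^3 - 64*s^2 + 9*sqrt(2)*s^2 - 80*s - 56*sqrt(2)*s - 70*sqrt(2)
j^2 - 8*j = j*(j - 8)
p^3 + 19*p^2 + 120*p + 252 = (p + 6)^2*(p + 7)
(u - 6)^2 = u^2 - 12*u + 36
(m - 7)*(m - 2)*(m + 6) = m^3 - 3*m^2 - 40*m + 84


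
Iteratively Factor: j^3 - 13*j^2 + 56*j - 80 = (j - 5)*(j^2 - 8*j + 16) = (j - 5)*(j - 4)*(j - 4)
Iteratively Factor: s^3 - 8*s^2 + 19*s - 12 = (s - 1)*(s^2 - 7*s + 12) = (s - 4)*(s - 1)*(s - 3)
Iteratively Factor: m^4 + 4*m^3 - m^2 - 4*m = (m - 1)*(m^3 + 5*m^2 + 4*m) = (m - 1)*(m + 1)*(m^2 + 4*m) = m*(m - 1)*(m + 1)*(m + 4)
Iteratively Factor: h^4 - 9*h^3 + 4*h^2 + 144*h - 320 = (h - 4)*(h^3 - 5*h^2 - 16*h + 80) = (h - 4)^2*(h^2 - h - 20) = (h - 4)^2*(h + 4)*(h - 5)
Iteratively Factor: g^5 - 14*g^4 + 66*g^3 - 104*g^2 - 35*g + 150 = (g + 1)*(g^4 - 15*g^3 + 81*g^2 - 185*g + 150) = (g - 5)*(g + 1)*(g^3 - 10*g^2 + 31*g - 30) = (g - 5)*(g - 3)*(g + 1)*(g^2 - 7*g + 10) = (g - 5)^2*(g - 3)*(g + 1)*(g - 2)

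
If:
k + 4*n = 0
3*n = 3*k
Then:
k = 0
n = 0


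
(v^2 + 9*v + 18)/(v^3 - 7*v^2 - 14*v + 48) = (v + 6)/(v^2 - 10*v + 16)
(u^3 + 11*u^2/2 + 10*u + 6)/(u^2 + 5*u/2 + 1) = (2*u^2 + 7*u + 6)/(2*u + 1)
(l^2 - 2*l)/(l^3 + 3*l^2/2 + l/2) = 2*(l - 2)/(2*l^2 + 3*l + 1)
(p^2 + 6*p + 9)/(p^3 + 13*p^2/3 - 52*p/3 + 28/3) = 3*(p^2 + 6*p + 9)/(3*p^3 + 13*p^2 - 52*p + 28)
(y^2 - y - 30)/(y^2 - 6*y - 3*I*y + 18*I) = (y + 5)/(y - 3*I)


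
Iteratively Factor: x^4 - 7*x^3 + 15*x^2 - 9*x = (x - 3)*(x^3 - 4*x^2 + 3*x) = x*(x - 3)*(x^2 - 4*x + 3) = x*(x - 3)^2*(x - 1)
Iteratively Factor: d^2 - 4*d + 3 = (d - 3)*(d - 1)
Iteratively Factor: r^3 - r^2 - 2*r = (r - 2)*(r^2 + r) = r*(r - 2)*(r + 1)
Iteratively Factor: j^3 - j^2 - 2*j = (j)*(j^2 - j - 2) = j*(j + 1)*(j - 2)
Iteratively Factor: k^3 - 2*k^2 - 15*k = (k - 5)*(k^2 + 3*k) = (k - 5)*(k + 3)*(k)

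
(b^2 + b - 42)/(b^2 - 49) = (b - 6)/(b - 7)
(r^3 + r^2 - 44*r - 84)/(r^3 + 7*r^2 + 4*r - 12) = (r - 7)/(r - 1)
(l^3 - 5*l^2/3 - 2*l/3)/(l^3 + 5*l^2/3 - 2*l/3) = (3*l^2 - 5*l - 2)/(3*l^2 + 5*l - 2)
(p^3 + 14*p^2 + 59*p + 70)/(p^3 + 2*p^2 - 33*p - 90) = (p^2 + 9*p + 14)/(p^2 - 3*p - 18)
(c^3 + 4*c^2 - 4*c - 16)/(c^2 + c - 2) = (c^2 + 2*c - 8)/(c - 1)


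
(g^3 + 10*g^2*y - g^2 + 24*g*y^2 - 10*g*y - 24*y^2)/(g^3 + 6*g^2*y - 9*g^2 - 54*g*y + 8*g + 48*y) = (g + 4*y)/(g - 8)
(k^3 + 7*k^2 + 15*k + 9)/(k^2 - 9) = (k^2 + 4*k + 3)/(k - 3)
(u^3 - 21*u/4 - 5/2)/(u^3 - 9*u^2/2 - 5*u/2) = (u^2 - u/2 - 5)/(u*(u - 5))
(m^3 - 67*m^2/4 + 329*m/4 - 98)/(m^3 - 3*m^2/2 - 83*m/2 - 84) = (4*m^2 - 35*m + 49)/(2*(2*m^2 + 13*m + 21))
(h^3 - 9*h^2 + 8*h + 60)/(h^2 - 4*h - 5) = (h^2 - 4*h - 12)/(h + 1)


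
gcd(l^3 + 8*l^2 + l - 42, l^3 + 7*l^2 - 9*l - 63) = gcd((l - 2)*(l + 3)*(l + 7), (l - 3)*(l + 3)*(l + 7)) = l^2 + 10*l + 21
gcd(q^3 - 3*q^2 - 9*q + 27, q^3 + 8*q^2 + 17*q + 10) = 1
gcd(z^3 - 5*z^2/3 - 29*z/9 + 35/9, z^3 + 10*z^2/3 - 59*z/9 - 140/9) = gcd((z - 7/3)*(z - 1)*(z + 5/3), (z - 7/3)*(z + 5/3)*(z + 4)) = z^2 - 2*z/3 - 35/9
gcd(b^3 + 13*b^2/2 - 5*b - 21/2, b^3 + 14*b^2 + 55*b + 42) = b^2 + 8*b + 7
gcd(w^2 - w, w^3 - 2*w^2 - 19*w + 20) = w - 1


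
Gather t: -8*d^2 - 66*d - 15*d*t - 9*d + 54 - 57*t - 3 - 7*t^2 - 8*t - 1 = -8*d^2 - 75*d - 7*t^2 + t*(-15*d - 65) + 50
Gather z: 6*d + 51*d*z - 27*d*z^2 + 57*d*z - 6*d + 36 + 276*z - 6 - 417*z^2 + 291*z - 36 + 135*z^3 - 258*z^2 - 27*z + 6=135*z^3 + z^2*(-27*d - 675) + z*(108*d + 540)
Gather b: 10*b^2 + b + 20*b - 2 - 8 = 10*b^2 + 21*b - 10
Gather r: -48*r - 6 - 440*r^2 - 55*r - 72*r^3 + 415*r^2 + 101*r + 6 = -72*r^3 - 25*r^2 - 2*r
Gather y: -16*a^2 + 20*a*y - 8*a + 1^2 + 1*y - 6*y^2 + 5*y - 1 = -16*a^2 - 8*a - 6*y^2 + y*(20*a + 6)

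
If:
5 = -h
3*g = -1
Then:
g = -1/3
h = -5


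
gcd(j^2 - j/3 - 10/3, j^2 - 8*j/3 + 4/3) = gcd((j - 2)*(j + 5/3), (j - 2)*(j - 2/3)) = j - 2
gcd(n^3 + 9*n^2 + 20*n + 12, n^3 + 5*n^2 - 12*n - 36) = n^2 + 8*n + 12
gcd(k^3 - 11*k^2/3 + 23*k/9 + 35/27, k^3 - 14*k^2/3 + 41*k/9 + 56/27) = k^2 - 2*k - 7/9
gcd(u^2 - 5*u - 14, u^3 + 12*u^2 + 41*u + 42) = u + 2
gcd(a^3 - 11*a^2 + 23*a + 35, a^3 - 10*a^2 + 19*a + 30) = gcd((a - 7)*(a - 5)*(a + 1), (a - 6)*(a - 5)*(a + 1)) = a^2 - 4*a - 5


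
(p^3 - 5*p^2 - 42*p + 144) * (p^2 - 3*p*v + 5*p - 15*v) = p^5 - 3*p^4*v - 67*p^3 + 201*p^2*v - 66*p^2 + 198*p*v + 720*p - 2160*v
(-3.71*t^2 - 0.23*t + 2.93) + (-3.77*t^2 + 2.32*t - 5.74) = -7.48*t^2 + 2.09*t - 2.81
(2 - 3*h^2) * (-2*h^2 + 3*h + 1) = 6*h^4 - 9*h^3 - 7*h^2 + 6*h + 2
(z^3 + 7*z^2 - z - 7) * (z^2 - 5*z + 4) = z^5 + 2*z^4 - 32*z^3 + 26*z^2 + 31*z - 28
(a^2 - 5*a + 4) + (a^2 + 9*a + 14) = 2*a^2 + 4*a + 18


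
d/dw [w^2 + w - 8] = 2*w + 1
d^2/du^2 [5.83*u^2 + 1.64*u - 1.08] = 11.6600000000000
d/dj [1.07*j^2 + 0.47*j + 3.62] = 2.14*j + 0.47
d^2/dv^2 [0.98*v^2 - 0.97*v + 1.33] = 1.96000000000000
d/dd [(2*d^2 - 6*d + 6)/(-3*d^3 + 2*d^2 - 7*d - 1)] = 2*(3*d^4 - 18*d^3 + 26*d^2 - 14*d + 24)/(9*d^6 - 12*d^5 + 46*d^4 - 22*d^3 + 45*d^2 + 14*d + 1)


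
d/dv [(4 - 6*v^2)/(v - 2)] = 2*(3*v^2 - 6*v*(v - 2) - 2)/(v - 2)^2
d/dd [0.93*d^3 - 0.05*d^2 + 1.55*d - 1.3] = 2.79*d^2 - 0.1*d + 1.55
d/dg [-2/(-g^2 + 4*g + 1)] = 4*(2 - g)/(-g^2 + 4*g + 1)^2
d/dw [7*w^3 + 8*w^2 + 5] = w*(21*w + 16)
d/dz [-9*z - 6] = -9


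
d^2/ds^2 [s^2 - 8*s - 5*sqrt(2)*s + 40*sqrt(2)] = 2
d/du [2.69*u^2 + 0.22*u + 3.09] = 5.38*u + 0.22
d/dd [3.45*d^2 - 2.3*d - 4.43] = 6.9*d - 2.3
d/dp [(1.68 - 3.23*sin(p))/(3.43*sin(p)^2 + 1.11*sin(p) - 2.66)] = (11.0789*sin(p)^2 - 11.5248*sin(p) + 6.727)*cos(p)/(11.7649*sin(p)^4 + 7.6146*sin(p)^3 - 17.0155*sin(p)^2 - 5.9052*sin(p) + 7.0756)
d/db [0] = 0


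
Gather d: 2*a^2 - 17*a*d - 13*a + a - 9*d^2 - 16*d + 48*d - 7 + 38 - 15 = 2*a^2 - 12*a - 9*d^2 + d*(32 - 17*a) + 16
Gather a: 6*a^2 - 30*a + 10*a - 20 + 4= 6*a^2 - 20*a - 16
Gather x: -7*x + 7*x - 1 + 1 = 0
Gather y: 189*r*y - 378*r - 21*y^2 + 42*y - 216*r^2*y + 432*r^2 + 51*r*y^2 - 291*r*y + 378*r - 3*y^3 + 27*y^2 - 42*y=432*r^2 - 3*y^3 + y^2*(51*r + 6) + y*(-216*r^2 - 102*r)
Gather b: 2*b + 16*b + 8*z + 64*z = 18*b + 72*z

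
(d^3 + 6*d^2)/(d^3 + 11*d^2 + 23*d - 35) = d^2*(d + 6)/(d^3 + 11*d^2 + 23*d - 35)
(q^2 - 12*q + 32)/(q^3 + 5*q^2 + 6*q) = (q^2 - 12*q + 32)/(q*(q^2 + 5*q + 6))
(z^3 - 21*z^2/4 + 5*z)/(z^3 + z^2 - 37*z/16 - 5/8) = 4*z*(z - 4)/(4*z^2 + 9*z + 2)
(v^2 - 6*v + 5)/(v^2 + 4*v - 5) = (v - 5)/(v + 5)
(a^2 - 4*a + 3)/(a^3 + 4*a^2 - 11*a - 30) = (a - 1)/(a^2 + 7*a + 10)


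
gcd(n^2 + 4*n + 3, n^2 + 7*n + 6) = n + 1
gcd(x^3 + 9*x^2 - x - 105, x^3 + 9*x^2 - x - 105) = x^3 + 9*x^2 - x - 105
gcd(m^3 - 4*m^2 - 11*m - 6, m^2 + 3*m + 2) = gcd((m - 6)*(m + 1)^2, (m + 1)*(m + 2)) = m + 1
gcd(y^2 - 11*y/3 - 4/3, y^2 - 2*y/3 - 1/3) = y + 1/3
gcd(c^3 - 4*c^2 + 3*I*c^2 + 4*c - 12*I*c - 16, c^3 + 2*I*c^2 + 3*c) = c - I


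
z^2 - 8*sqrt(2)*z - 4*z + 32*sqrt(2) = (z - 4)*(z - 8*sqrt(2))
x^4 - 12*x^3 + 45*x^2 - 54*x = x*(x - 6)*(x - 3)^2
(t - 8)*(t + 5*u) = t^2 + 5*t*u - 8*t - 40*u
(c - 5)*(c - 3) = c^2 - 8*c + 15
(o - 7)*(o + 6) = o^2 - o - 42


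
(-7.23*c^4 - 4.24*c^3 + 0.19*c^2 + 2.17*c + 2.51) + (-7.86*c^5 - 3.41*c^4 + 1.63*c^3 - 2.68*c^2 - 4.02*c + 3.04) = -7.86*c^5 - 10.64*c^4 - 2.61*c^3 - 2.49*c^2 - 1.85*c + 5.55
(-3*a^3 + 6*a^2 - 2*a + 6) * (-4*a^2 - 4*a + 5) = 12*a^5 - 12*a^4 - 31*a^3 + 14*a^2 - 34*a + 30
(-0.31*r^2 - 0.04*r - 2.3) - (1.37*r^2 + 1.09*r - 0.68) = -1.68*r^2 - 1.13*r - 1.62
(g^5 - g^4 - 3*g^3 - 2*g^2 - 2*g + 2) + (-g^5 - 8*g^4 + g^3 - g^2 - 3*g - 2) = -9*g^4 - 2*g^3 - 3*g^2 - 5*g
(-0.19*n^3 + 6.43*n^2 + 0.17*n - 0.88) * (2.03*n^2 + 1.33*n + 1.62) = -0.3857*n^5 + 12.8002*n^4 + 8.5892*n^3 + 8.8563*n^2 - 0.895*n - 1.4256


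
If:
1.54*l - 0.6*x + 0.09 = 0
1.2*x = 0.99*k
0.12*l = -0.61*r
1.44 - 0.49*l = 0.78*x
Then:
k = 1.83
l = 0.53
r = -0.10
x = 1.51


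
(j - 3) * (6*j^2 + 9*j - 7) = 6*j^3 - 9*j^2 - 34*j + 21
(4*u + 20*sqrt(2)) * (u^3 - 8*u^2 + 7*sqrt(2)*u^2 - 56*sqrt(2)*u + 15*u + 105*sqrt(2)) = 4*u^4 - 32*u^3 + 48*sqrt(2)*u^3 - 384*sqrt(2)*u^2 + 340*u^2 - 2240*u + 720*sqrt(2)*u + 4200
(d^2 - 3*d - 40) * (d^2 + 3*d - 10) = d^4 - 59*d^2 - 90*d + 400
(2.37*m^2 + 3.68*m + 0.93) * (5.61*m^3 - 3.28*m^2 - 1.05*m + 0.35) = 13.2957*m^5 + 12.8712*m^4 - 9.3416*m^3 - 6.0849*m^2 + 0.3115*m + 0.3255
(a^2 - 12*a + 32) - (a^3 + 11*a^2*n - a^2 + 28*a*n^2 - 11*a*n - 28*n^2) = -a^3 - 11*a^2*n + 2*a^2 - 28*a*n^2 + 11*a*n - 12*a + 28*n^2 + 32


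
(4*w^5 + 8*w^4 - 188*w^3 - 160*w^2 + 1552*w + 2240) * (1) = 4*w^5 + 8*w^4 - 188*w^3 - 160*w^2 + 1552*w + 2240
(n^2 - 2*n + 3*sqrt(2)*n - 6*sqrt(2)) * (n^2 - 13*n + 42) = n^4 - 15*n^3 + 3*sqrt(2)*n^3 - 45*sqrt(2)*n^2 + 68*n^2 - 84*n + 204*sqrt(2)*n - 252*sqrt(2)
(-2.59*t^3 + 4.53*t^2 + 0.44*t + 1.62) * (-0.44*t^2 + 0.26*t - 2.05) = 1.1396*t^5 - 2.6666*t^4 + 6.2937*t^3 - 9.8849*t^2 - 0.4808*t - 3.321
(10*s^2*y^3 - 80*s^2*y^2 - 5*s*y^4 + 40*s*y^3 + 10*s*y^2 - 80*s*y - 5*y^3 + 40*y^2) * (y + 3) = 10*s^2*y^4 - 50*s^2*y^3 - 240*s^2*y^2 - 5*s*y^5 + 25*s*y^4 + 130*s*y^3 - 50*s*y^2 - 240*s*y - 5*y^4 + 25*y^3 + 120*y^2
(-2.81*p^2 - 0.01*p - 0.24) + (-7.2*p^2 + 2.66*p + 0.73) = -10.01*p^2 + 2.65*p + 0.49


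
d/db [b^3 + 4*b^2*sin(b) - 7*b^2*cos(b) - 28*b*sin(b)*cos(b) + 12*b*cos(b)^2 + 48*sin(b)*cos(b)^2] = 7*b^2*sin(b) + 4*b^2*cos(b) + 3*b^2 + 8*b*sin(b) - 12*b*sin(2*b) - 14*b*cos(b) - 28*b*cos(2*b) - 14*sin(2*b) + 12*cos(b) + 6*cos(2*b) + 36*cos(3*b) + 6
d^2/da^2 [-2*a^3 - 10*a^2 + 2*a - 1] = -12*a - 20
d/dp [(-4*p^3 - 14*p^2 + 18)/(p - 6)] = 2*(-4*p^3 + 29*p^2 + 84*p - 9)/(p^2 - 12*p + 36)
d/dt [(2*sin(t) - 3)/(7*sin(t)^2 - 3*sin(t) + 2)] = (-14*sin(t)^2 + 42*sin(t) - 5)*cos(t)/(7*sin(t)^2 - 3*sin(t) + 2)^2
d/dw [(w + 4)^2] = 2*w + 8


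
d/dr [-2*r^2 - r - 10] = -4*r - 1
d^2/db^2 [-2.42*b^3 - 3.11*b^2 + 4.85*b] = -14.52*b - 6.22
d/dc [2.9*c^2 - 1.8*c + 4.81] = 5.8*c - 1.8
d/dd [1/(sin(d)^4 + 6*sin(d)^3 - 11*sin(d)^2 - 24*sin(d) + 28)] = 2*(-2*sin(d)^3 - 9*sin(d)^2 + 11*sin(d) + 12)*cos(d)/(sin(d)^4 + 6*sin(d)^3 - 11*sin(d)^2 - 24*sin(d) + 28)^2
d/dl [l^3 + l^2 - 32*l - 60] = 3*l^2 + 2*l - 32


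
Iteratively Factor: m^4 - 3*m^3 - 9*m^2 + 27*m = (m - 3)*(m^3 - 9*m) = m*(m - 3)*(m^2 - 9) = m*(m - 3)^2*(m + 3)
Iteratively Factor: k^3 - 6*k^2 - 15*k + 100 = (k + 4)*(k^2 - 10*k + 25) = (k - 5)*(k + 4)*(k - 5)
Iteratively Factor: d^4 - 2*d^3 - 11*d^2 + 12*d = (d - 1)*(d^3 - d^2 - 12*d) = (d - 1)*(d + 3)*(d^2 - 4*d) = (d - 4)*(d - 1)*(d + 3)*(d)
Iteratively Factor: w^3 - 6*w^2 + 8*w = (w - 4)*(w^2 - 2*w) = w*(w - 4)*(w - 2)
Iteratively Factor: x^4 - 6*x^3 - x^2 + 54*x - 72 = (x - 2)*(x^3 - 4*x^2 - 9*x + 36) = (x - 4)*(x - 2)*(x^2 - 9) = (x - 4)*(x - 3)*(x - 2)*(x + 3)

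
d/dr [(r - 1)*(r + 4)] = 2*r + 3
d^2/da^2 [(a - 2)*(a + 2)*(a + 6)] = 6*a + 12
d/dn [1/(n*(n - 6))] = 2*(3 - n)/(n^2*(n^2 - 12*n + 36))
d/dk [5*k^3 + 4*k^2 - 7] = k*(15*k + 8)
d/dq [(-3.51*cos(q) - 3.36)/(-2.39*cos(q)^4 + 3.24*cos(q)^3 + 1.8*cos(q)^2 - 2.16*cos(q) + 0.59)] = (25.1667*cos(q)^4 + 9.3768*cos(q)^3 - 38.9772*cos(q)^2 - 12.096*cos(q) + 9.3285)*sin(q)/(5.7121*cos(q)^8 - 15.4872*cos(q)^7 + 1.8936*cos(q)^6 + 21.9888*cos(q)^5 - 13.577*cos(q)^4 - 3.9528*cos(q)^3 + 6.7896*cos(q)^2 - 2.5488*cos(q) + 0.3481)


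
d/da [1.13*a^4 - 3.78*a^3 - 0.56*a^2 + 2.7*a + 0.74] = 4.52*a^3 - 11.34*a^2 - 1.12*a + 2.7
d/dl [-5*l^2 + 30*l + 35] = 30 - 10*l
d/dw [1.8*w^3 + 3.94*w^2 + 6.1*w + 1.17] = 5.4*w^2 + 7.88*w + 6.1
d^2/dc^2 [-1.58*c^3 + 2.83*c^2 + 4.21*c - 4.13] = 5.66 - 9.48*c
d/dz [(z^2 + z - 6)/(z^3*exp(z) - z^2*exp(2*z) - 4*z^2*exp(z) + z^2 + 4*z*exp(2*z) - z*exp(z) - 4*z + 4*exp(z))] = ((2*z + 1)*(z^3*exp(z) - z^2*exp(2*z) - 4*z^2*exp(z) + z^2 + 4*z*exp(2*z) - z*exp(z) - 4*z + 4*exp(z)) - (z^2 + z - 6)*(z^3*exp(z) - 2*z^2*exp(2*z) - z^2*exp(z) + 6*z*exp(2*z) - 9*z*exp(z) + 2*z + 4*exp(2*z) + 3*exp(z) - 4))/(z^3*exp(z) - z^2*exp(2*z) - 4*z^2*exp(z) + z^2 + 4*z*exp(2*z) - z*exp(z) - 4*z + 4*exp(z))^2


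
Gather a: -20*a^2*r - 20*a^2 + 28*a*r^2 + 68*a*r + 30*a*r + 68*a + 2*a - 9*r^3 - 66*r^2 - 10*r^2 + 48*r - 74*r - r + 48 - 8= a^2*(-20*r - 20) + a*(28*r^2 + 98*r + 70) - 9*r^3 - 76*r^2 - 27*r + 40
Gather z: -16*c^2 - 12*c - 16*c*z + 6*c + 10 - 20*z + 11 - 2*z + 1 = -16*c^2 - 6*c + z*(-16*c - 22) + 22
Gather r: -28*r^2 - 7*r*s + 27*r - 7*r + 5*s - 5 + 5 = -28*r^2 + r*(20 - 7*s) + 5*s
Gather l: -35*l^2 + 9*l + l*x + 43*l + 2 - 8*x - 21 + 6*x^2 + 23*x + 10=-35*l^2 + l*(x + 52) + 6*x^2 + 15*x - 9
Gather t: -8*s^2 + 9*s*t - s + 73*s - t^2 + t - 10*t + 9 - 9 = -8*s^2 + 72*s - t^2 + t*(9*s - 9)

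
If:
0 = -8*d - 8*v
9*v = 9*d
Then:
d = 0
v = 0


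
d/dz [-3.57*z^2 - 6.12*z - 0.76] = -7.14*z - 6.12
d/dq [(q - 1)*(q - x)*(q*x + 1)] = x*(q - 1)*(q - x) + (q - 1)*(q*x + 1) + (q - x)*(q*x + 1)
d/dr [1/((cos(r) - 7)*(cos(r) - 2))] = (2*cos(r) - 9)*sin(r)/((cos(r) - 7)^2*(cos(r) - 2)^2)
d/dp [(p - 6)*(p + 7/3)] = 2*p - 11/3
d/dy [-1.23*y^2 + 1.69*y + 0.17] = 1.69 - 2.46*y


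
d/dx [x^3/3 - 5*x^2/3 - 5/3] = x*(3*x - 10)/3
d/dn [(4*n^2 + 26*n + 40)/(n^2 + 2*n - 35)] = 18*(-n^2 - 20*n - 55)/(n^4 + 4*n^3 - 66*n^2 - 140*n + 1225)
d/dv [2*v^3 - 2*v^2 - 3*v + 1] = 6*v^2 - 4*v - 3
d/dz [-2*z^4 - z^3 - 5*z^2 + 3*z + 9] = -8*z^3 - 3*z^2 - 10*z + 3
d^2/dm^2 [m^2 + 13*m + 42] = 2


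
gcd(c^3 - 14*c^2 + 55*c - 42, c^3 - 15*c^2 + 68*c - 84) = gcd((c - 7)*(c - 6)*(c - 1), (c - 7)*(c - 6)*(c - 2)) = c^2 - 13*c + 42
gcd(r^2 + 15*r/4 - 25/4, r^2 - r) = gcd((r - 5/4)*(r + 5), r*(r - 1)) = 1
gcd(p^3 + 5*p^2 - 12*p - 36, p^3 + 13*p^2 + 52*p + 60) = p^2 + 8*p + 12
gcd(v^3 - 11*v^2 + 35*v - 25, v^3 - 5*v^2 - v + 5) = v^2 - 6*v + 5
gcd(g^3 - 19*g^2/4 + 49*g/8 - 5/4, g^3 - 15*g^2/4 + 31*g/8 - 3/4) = g^2 - 9*g/4 + 1/2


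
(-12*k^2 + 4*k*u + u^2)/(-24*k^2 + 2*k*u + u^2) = (-2*k + u)/(-4*k + u)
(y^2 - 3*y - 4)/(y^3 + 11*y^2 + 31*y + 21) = (y - 4)/(y^2 + 10*y + 21)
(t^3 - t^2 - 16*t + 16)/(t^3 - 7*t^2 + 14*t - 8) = (t + 4)/(t - 2)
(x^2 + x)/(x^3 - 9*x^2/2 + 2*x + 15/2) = 2*x/(2*x^2 - 11*x + 15)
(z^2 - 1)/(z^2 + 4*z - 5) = (z + 1)/(z + 5)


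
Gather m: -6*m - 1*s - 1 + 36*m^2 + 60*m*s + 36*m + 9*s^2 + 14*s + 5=36*m^2 + m*(60*s + 30) + 9*s^2 + 13*s + 4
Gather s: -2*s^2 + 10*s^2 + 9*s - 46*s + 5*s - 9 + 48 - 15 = 8*s^2 - 32*s + 24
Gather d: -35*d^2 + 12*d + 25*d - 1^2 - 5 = -35*d^2 + 37*d - 6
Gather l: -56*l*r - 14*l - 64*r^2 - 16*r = l*(-56*r - 14) - 64*r^2 - 16*r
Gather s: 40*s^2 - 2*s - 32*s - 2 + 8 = 40*s^2 - 34*s + 6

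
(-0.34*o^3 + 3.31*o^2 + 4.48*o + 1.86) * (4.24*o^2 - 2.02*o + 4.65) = -1.4416*o^5 + 14.7212*o^4 + 10.728*o^3 + 14.2283*o^2 + 17.0748*o + 8.649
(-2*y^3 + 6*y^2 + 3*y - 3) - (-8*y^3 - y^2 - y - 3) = 6*y^3 + 7*y^2 + 4*y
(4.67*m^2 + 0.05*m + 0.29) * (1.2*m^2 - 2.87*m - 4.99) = 5.604*m^4 - 13.3429*m^3 - 23.0988*m^2 - 1.0818*m - 1.4471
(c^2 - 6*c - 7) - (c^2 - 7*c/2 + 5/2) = -5*c/2 - 19/2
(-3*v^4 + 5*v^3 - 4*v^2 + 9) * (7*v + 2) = -21*v^5 + 29*v^4 - 18*v^3 - 8*v^2 + 63*v + 18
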